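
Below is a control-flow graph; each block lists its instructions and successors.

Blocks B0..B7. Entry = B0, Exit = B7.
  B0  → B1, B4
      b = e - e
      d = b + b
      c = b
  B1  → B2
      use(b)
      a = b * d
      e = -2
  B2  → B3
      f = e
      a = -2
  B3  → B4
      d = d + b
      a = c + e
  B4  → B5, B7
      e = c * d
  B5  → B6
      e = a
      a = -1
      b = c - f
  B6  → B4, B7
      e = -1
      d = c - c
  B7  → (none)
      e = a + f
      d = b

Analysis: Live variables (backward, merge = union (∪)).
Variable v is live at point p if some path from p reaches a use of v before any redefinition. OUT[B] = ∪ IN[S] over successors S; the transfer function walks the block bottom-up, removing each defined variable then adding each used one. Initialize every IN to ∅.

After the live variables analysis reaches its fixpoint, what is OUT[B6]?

Answer: {a, b, c, d, f}

Working:
Fixpoint table:
  B0:  IN={a, e, f}  OUT={a, b, c, d, f}
  B1:  IN={b, c, d}  OUT={b, c, d, e}
  B2:  IN={b, c, d, e}  OUT={b, c, d, e, f}
  B3:  IN={b, c, d, e, f}  OUT={a, b, c, d, f}
  B4:  IN={a, b, c, d, f}  OUT={a, b, c, f}
  B5:  IN={a, c, f}  OUT={a, b, c, f}
  B6:  IN={a, b, c, f}  OUT={a, b, c, d, f}
  B7:  IN={a, b, f}  OUT={}

Merge at B6: OUT[B6] = IN[B4] ⊔ IN[B7] = {a, b, c, d, f}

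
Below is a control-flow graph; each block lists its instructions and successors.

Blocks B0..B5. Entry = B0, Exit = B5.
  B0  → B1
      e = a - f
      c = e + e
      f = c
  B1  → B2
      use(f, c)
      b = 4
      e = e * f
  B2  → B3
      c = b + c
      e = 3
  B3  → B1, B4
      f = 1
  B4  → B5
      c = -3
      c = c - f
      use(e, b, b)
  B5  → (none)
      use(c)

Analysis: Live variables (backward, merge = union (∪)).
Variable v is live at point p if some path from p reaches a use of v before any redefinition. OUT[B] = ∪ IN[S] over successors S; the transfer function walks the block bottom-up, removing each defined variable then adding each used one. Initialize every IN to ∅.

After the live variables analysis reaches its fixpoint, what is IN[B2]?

Answer: {b, c}

Trace:
Fixpoint table:
  B0:   IN={a, f}   OUT={c, e, f}
  B1:   IN={c, e, f}   OUT={b, c}
  B2:   IN={b, c}   OUT={b, c, e}
  B3:   IN={b, c, e}   OUT={b, c, e, f}
  B4:   IN={b, e, f}   OUT={c}
  B5:   IN={c}   OUT={}

Merge at B2: OUT[B2] = IN[B3] = {b, c, e}
Applying B2's transfer function to that OUT value gives IN[B2] (row B2 above).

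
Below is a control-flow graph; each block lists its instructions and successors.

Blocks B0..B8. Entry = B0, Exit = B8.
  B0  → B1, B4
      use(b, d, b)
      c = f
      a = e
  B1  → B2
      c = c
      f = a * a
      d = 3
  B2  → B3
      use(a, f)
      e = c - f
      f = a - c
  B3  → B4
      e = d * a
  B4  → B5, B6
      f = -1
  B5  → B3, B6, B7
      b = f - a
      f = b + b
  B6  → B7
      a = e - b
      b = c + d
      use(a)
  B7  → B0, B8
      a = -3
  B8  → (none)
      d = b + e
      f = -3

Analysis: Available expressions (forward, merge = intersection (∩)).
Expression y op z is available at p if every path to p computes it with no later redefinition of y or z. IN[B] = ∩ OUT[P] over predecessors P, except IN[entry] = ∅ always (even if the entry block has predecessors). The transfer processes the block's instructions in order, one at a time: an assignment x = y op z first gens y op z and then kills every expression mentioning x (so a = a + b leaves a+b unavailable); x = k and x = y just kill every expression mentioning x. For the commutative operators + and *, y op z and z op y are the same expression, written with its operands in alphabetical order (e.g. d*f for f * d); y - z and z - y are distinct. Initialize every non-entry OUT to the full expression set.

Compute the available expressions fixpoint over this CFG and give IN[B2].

Answer: {a*a}

Trace:
Fixpoint table:
  B0:  IN={}  OUT={}
  B1:  IN={}  OUT={a*a}
  B2:  IN={a*a}  OUT={a*a, a-c}
  B3:  IN={}  OUT={a*d}
  B4:  IN={}  OUT={}
  B5:  IN={}  OUT={b+b}
  B6:  IN={}  OUT={c+d}
  B7:  IN={}  OUT={}
  B8:  IN={}  OUT={b+e}

Merge at B2: IN[B2] = OUT[B1] = {a*a}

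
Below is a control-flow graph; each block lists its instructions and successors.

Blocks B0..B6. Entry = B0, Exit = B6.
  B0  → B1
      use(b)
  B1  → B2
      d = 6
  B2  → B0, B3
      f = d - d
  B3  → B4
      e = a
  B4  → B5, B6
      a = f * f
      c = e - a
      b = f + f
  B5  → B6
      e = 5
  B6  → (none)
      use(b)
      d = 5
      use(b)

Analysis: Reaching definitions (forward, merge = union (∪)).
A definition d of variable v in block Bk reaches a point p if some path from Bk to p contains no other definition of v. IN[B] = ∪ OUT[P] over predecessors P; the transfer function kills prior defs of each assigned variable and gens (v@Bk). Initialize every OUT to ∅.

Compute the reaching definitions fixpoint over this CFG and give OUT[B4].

Converged values:
  B0: | IN={d@B1, f@B2} | OUT={d@B1, f@B2}
  B1: | IN={d@B1, f@B2} | OUT={d@B1, f@B2}
  B2: | IN={d@B1, f@B2} | OUT={d@B1, f@B2}
  B3: | IN={d@B1, f@B2} | OUT={d@B1, e@B3, f@B2}
  B4: | IN={d@B1, e@B3, f@B2} | OUT={a@B4, b@B4, c@B4, d@B1, e@B3, f@B2}
  B5: | IN={a@B4, b@B4, c@B4, d@B1, e@B3, f@B2} | OUT={a@B4, b@B4, c@B4, d@B1, e@B5, f@B2}
  B6: | IN={a@B4, b@B4, c@B4, d@B1, e@B3, e@B5, f@B2} | OUT={a@B4, b@B4, c@B4, d@B6, e@B3, e@B5, f@B2}

Merge at B4: IN[B4] = OUT[B3] = {d@B1, e@B3, f@B2}
Applying B4's transfer function to that IN value gives OUT[B4] (row B4 above).

Answer: {a@B4, b@B4, c@B4, d@B1, e@B3, f@B2}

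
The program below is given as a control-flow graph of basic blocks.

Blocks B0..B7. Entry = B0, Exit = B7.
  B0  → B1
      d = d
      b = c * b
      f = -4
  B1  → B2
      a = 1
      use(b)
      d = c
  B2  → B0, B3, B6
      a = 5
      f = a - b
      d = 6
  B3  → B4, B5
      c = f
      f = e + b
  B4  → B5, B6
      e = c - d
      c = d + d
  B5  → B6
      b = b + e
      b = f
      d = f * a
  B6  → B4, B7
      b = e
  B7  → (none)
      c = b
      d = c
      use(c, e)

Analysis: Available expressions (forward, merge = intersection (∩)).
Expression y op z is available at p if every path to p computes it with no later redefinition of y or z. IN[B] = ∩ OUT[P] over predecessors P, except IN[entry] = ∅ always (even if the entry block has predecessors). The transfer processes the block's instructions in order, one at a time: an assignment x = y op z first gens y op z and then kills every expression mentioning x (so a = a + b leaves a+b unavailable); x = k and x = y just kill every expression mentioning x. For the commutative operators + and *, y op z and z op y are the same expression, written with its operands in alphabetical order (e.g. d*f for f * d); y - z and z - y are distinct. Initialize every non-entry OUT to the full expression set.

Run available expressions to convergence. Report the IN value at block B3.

Converged values:
  B0:  IN={}  OUT={}
  B1:  IN={}  OUT={}
  B2:  IN={}  OUT={a-b}
  B3:  IN={a-b}  OUT={a-b, b+e}
  B4:  IN={}  OUT={d+d}
  B5:  IN={}  OUT={a*f}
  B6:  IN={}  OUT={}
  B7:  IN={}  OUT={}

Merge at B3: IN[B3] = OUT[B2] = {a-b}

Answer: {a-b}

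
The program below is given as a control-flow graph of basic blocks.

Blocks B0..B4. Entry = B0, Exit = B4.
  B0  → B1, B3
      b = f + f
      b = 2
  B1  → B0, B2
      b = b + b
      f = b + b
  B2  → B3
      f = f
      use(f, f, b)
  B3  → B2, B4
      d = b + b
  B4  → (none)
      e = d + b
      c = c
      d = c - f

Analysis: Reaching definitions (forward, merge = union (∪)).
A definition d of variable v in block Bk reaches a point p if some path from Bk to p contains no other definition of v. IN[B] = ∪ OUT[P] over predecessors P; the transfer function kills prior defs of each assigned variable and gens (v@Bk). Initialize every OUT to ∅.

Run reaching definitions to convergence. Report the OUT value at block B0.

Fixpoint table:
  B0: | IN={b@B1, f@B1} | OUT={b@B0, f@B1}
  B1: | IN={b@B0, f@B1} | OUT={b@B1, f@B1}
  B2: | IN={b@B0, b@B1, d@B3, f@B1, f@B2} | OUT={b@B0, b@B1, d@B3, f@B2}
  B3: | IN={b@B0, b@B1, d@B3, f@B1, f@B2} | OUT={b@B0, b@B1, d@B3, f@B1, f@B2}
  B4: | IN={b@B0, b@B1, d@B3, f@B1, f@B2} | OUT={b@B0, b@B1, c@B4, d@B4, e@B4, f@B1, f@B2}

Merge at B0 (entry node, so the boundary value {} is joined with the incoming edge(s)): IN[B0] = {} ⊔ OUT[B1] = {b@B1, f@B1}
Applying B0's transfer function to that IN value gives OUT[B0] (row B0 above).

Answer: {b@B0, f@B1}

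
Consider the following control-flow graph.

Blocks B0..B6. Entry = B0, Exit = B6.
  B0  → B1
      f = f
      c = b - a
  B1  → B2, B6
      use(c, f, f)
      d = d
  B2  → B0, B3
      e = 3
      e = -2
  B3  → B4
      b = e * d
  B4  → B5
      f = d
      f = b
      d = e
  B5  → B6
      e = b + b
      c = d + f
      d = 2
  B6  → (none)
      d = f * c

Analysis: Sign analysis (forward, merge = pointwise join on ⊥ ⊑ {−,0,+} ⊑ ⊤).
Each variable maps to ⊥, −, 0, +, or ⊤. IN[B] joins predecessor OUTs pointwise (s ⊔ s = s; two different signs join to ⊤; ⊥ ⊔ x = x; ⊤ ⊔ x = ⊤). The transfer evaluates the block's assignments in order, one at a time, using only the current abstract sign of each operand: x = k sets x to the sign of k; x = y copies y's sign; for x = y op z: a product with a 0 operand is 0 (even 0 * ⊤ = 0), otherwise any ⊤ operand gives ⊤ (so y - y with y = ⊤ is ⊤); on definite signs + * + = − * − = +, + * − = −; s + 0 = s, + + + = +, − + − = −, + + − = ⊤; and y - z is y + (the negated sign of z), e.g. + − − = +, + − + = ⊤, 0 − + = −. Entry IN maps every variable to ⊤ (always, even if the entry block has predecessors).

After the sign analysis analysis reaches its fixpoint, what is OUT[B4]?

Answer: {a: ⊤, b: ⊤, c: ⊤, d: -, e: -, f: ⊤}

Trace:
Per-block solution:
  B0: | IN=(all ⊤) | OUT=(all ⊤)
  B1: | IN=(all ⊤) | OUT=(all ⊤)
  B2: | IN=(all ⊤) | OUT={e:-; rest ⊤}
  B3: | IN={e:-; rest ⊤} | OUT={e:-; rest ⊤}
  B4: | IN={e:-; rest ⊤} | OUT={d:-, e:-; rest ⊤}
  B5: | IN={d:-, e:-; rest ⊤} | OUT={d:+; rest ⊤}
  B6: | IN=(all ⊤) | OUT=(all ⊤)

Merge at B4: IN[B4] = OUT[B3] = {a: ⊤, b: ⊤, c: ⊤, d: ⊤, e: -, f: ⊤}
Applying B4's transfer function to that IN value gives OUT[B4] (row B4 above).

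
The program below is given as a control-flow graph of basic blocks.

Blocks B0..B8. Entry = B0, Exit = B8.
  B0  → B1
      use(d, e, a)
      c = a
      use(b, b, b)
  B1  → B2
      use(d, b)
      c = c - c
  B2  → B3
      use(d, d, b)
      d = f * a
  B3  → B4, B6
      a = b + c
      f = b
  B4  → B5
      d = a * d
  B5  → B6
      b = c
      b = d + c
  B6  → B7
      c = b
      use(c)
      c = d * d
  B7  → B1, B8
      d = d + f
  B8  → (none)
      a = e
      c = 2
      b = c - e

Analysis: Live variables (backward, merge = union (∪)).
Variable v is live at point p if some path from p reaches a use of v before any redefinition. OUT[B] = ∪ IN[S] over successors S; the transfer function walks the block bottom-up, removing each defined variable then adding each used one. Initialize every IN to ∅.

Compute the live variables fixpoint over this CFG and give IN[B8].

Answer: {e}

Trace:
Fixpoint table:
  B0: | IN={a, b, d, e, f} | OUT={a, b, c, d, e, f}
  B1: | IN={a, b, c, d, e, f} | OUT={a, b, c, d, e, f}
  B2: | IN={a, b, c, d, e, f} | OUT={b, c, d, e}
  B3: | IN={b, c, d, e} | OUT={a, b, c, d, e, f}
  B4: | IN={a, c, d, e, f} | OUT={a, c, d, e, f}
  B5: | IN={a, c, d, e, f} | OUT={a, b, d, e, f}
  B6: | IN={a, b, d, e, f} | OUT={a, b, c, d, e, f}
  B7: | IN={a, b, c, d, e, f} | OUT={a, b, c, d, e, f}
  B8: | IN={e} | OUT={}

B8 is the boundary node: OUT[B8] = {}
Applying B8's transfer function to that OUT value gives IN[B8] (row B8 above).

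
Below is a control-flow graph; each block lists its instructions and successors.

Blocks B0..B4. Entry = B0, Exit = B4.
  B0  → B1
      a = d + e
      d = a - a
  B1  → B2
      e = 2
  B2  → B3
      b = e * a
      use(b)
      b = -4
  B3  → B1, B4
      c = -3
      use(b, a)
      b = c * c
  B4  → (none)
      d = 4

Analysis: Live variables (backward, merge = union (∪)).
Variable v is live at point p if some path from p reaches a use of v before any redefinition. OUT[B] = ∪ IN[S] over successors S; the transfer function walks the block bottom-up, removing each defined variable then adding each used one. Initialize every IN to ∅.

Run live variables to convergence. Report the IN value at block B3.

Answer: {a, b}

Derivation:
Fixpoint table:
  B0: | IN={d, e} | OUT={a}
  B1: | IN={a} | OUT={a, e}
  B2: | IN={a, e} | OUT={a, b}
  B3: | IN={a, b} | OUT={a}
  B4: | IN={} | OUT={}

Merge at B3: OUT[B3] = IN[B1] ⊔ IN[B4] = {a}
Applying B3's transfer function to that OUT value gives IN[B3] (row B3 above).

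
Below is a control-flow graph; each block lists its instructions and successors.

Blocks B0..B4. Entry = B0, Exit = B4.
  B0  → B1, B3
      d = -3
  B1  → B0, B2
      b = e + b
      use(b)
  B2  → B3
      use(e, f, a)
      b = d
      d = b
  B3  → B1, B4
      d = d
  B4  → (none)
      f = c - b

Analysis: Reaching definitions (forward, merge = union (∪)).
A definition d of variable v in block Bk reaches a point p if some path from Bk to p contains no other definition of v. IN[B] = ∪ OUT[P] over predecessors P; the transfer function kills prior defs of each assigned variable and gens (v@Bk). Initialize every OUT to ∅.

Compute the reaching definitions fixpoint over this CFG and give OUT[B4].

Per-block solution:
  B0:  IN={b@B1, d@B0, d@B3}  OUT={b@B1, d@B0}
  B1:  IN={b@B1, b@B2, d@B0, d@B3}  OUT={b@B1, d@B0, d@B3}
  B2:  IN={b@B1, d@B0, d@B3}  OUT={b@B2, d@B2}
  B3:  IN={b@B1, b@B2, d@B0, d@B2}  OUT={b@B1, b@B2, d@B3}
  B4:  IN={b@B1, b@B2, d@B3}  OUT={b@B1, b@B2, d@B3, f@B4}

Merge at B4: IN[B4] = OUT[B3] = {b@B1, b@B2, d@B3}
Applying B4's transfer function to that IN value gives OUT[B4] (row B4 above).

Answer: {b@B1, b@B2, d@B3, f@B4}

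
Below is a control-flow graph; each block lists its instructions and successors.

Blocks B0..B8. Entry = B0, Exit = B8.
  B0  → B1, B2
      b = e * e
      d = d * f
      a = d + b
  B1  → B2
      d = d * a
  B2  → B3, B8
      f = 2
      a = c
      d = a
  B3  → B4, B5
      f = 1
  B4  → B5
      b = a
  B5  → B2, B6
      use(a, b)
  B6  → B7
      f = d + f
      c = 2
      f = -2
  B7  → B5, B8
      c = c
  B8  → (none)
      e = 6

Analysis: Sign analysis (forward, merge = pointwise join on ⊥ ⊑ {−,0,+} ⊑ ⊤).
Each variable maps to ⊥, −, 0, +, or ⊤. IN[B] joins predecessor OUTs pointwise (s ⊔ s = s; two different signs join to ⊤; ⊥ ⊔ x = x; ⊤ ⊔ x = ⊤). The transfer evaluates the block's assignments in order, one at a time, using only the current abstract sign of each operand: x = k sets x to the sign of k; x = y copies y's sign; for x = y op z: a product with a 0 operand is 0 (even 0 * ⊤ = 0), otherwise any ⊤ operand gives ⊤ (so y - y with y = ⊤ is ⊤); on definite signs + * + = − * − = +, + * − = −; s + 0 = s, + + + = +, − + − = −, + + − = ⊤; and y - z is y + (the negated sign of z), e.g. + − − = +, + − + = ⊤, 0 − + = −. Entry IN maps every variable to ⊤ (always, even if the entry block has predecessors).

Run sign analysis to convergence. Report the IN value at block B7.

Per-block solution:
  B0:  IN=(all ⊤)  OUT=(all ⊤)
  B1:  IN=(all ⊤)  OUT=(all ⊤)
  B2:  IN=(all ⊤)  OUT={f:+; rest ⊤}
  B3:  IN={f:+; rest ⊤}  OUT={f:+; rest ⊤}
  B4:  IN={f:+; rest ⊤}  OUT={f:+; rest ⊤}
  B5:  IN=(all ⊤)  OUT=(all ⊤)
  B6:  IN=(all ⊤)  OUT={c:+, f:-; rest ⊤}
  B7:  IN={c:+, f:-; rest ⊤}  OUT={c:+, f:-; rest ⊤}
  B8:  IN=(all ⊤)  OUT={e:+; rest ⊤}

Merge at B7: IN[B7] = OUT[B6] = {a: ⊤, b: ⊤, c: +, d: ⊤, e: ⊤, f: -}

Answer: {a: ⊤, b: ⊤, c: +, d: ⊤, e: ⊤, f: -}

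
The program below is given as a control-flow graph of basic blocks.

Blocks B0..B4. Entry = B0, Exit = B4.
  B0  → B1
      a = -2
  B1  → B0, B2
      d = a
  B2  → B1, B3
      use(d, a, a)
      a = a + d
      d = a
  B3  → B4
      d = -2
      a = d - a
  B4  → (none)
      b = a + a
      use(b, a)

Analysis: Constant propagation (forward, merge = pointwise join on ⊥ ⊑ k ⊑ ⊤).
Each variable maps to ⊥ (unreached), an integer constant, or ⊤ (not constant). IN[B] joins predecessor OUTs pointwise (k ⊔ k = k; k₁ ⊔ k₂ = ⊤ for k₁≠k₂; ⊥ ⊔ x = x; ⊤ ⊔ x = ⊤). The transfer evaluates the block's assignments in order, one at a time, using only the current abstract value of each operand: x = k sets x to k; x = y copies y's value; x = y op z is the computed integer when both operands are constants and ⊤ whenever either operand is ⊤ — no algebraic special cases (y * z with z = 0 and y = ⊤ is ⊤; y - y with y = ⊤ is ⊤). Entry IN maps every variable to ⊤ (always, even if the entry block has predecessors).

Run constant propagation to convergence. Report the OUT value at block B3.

Per-block solution:
  B0: | IN=(all ⊤) | OUT={a:-2; rest ⊤}
  B1: | IN=(all ⊤) | OUT=(all ⊤)
  B2: | IN=(all ⊤) | OUT=(all ⊤)
  B3: | IN=(all ⊤) | OUT={d:-2; rest ⊤}
  B4: | IN={d:-2; rest ⊤} | OUT={d:-2; rest ⊤}

Merge at B3: IN[B3] = OUT[B2] = {a: ⊤, b: ⊤, c: ⊤, d: ⊤, e: ⊤, f: ⊤}
Applying B3's transfer function to that IN value gives OUT[B3] (row B3 above).

Answer: {a: ⊤, b: ⊤, c: ⊤, d: -2, e: ⊤, f: ⊤}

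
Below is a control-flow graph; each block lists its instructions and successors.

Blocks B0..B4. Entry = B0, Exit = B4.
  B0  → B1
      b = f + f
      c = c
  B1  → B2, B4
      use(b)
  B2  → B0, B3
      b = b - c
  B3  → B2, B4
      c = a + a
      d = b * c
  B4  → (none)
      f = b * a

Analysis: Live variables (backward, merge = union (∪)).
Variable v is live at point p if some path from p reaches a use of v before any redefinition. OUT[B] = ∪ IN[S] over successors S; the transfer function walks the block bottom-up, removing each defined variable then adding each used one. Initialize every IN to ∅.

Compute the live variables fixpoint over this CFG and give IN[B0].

Answer: {a, c, f}

Trace:
Fixpoint table:
  B0: | IN={a, c, f} | OUT={a, b, c, f}
  B1: | IN={a, b, c, f} | OUT={a, b, c, f}
  B2: | IN={a, b, c, f} | OUT={a, b, c, f}
  B3: | IN={a, b, f} | OUT={a, b, c, f}
  B4: | IN={a, b} | OUT={}

Merge at B0: OUT[B0] = IN[B1] = {a, b, c, f}
Applying B0's transfer function to that OUT value gives IN[B0] (row B0 above).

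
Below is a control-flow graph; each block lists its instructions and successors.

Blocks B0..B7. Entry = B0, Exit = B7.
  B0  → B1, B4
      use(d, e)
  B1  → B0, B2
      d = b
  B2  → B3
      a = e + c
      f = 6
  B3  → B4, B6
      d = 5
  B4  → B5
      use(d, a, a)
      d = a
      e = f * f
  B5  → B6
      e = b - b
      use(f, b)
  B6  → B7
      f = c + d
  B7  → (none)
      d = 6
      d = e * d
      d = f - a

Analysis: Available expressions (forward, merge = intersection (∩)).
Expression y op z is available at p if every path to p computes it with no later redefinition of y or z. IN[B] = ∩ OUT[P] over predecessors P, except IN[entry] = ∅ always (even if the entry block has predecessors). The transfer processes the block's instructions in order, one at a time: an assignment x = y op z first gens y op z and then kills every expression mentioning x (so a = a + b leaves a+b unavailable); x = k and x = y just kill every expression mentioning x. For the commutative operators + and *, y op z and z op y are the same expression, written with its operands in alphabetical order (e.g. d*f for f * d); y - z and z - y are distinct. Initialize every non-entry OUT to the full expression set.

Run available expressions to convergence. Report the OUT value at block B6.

Answer: {c+d}

Trace:
Per-block solution:
  B0: | IN={} | OUT={}
  B1: | IN={} | OUT={}
  B2: | IN={} | OUT={c+e}
  B3: | IN={c+e} | OUT={c+e}
  B4: | IN={} | OUT={f*f}
  B5: | IN={f*f} | OUT={b-b, f*f}
  B6: | IN={} | OUT={c+d}
  B7: | IN={c+d} | OUT={f-a}

Merge at B6: IN[B6] = OUT[B3] ∩ OUT[B5] = {}
Applying B6's transfer function to that IN value gives OUT[B6] (row B6 above).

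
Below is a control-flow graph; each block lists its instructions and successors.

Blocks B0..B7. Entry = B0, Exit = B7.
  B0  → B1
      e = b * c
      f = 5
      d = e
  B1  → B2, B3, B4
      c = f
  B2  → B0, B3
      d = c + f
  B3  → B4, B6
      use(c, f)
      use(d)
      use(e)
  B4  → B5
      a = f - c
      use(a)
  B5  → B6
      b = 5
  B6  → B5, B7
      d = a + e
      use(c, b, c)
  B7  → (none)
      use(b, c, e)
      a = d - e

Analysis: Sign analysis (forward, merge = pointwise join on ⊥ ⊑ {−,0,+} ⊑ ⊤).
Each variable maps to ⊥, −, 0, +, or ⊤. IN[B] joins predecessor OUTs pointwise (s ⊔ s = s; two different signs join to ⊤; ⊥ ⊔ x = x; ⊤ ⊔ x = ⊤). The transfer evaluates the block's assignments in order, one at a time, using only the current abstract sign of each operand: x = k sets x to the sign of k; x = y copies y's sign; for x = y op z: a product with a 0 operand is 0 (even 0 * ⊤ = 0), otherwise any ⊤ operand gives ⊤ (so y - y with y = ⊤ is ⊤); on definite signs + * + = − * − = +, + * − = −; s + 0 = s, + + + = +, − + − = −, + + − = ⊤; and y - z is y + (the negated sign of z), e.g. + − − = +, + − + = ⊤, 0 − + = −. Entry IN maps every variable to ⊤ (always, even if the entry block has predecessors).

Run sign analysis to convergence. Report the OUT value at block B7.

Per-block solution:
  B0:  IN=(all ⊤)  OUT={f:+; rest ⊤}
  B1:  IN={f:+; rest ⊤}  OUT={c:+, f:+; rest ⊤}
  B2:  IN={c:+, f:+; rest ⊤}  OUT={c:+, d:+, f:+; rest ⊤}
  B3:  IN={c:+, f:+; rest ⊤}  OUT={c:+, f:+; rest ⊤}
  B4:  IN={c:+, f:+; rest ⊤}  OUT={c:+, f:+; rest ⊤}
  B5:  IN={c:+, f:+; rest ⊤}  OUT={b:+, c:+, f:+; rest ⊤}
  B6:  IN={c:+, f:+; rest ⊤}  OUT={c:+, f:+; rest ⊤}
  B7:  IN={c:+, f:+; rest ⊤}  OUT={c:+, f:+; rest ⊤}

Merge at B7: IN[B7] = OUT[B6] = {a: ⊤, b: ⊤, c: +, d: ⊤, e: ⊤, f: +}
Applying B7's transfer function to that IN value gives OUT[B7] (row B7 above).

Answer: {a: ⊤, b: ⊤, c: +, d: ⊤, e: ⊤, f: +}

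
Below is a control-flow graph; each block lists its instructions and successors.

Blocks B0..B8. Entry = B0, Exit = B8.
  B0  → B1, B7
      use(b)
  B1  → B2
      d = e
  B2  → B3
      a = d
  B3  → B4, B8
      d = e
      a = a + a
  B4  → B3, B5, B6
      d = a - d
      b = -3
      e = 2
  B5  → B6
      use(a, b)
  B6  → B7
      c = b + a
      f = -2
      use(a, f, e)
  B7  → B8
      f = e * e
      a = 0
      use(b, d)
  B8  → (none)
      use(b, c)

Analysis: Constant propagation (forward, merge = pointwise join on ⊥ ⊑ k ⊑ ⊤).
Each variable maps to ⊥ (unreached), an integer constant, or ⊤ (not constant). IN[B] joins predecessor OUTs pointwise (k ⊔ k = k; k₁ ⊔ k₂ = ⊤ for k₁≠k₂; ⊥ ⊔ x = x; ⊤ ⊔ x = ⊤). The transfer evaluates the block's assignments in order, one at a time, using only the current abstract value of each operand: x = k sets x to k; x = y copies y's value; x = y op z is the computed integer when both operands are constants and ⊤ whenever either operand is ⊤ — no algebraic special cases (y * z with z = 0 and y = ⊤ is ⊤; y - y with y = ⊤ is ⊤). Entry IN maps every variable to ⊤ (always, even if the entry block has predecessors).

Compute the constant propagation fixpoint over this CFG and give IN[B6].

Per-block solution:
  B0:  IN=(all ⊤)  OUT=(all ⊤)
  B1:  IN=(all ⊤)  OUT=(all ⊤)
  B2:  IN=(all ⊤)  OUT=(all ⊤)
  B3:  IN=(all ⊤)  OUT=(all ⊤)
  B4:  IN=(all ⊤)  OUT={b:-3, e:2; rest ⊤}
  B5:  IN={b:-3, e:2; rest ⊤}  OUT={b:-3, e:2; rest ⊤}
  B6:  IN={b:-3, e:2; rest ⊤}  OUT={b:-3, e:2, f:-2; rest ⊤}
  B7:  IN=(all ⊤)  OUT={a:0; rest ⊤}
  B8:  IN=(all ⊤)  OUT=(all ⊤)

Merge at B6: IN[B6] = OUT[B4] ⊔ OUT[B5] = {a: ⊤, b: -3, c: ⊤, d: ⊤, e: 2, f: ⊤}

Answer: {a: ⊤, b: -3, c: ⊤, d: ⊤, e: 2, f: ⊤}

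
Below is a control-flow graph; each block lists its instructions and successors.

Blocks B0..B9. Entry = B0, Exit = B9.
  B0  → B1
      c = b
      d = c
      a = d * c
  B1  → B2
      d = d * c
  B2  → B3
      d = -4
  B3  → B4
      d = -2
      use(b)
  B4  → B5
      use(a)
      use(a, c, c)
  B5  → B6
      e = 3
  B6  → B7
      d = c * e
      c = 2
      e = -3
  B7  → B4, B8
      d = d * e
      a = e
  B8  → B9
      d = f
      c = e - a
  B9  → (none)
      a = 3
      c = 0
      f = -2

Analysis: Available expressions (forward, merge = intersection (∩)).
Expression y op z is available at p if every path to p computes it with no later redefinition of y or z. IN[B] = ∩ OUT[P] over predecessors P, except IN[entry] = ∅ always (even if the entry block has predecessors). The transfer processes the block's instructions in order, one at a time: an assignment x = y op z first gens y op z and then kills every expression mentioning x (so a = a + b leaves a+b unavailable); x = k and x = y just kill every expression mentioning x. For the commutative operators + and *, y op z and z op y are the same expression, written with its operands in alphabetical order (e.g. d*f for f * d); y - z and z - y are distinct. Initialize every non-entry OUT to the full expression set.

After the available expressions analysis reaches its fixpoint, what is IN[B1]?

Answer: {c*d}

Derivation:
Per-block solution:
  B0:  IN={}  OUT={c*d}
  B1:  IN={c*d}  OUT={}
  B2:  IN={}  OUT={}
  B3:  IN={}  OUT={}
  B4:  IN={}  OUT={}
  B5:  IN={}  OUT={}
  B6:  IN={}  OUT={}
  B7:  IN={}  OUT={}
  B8:  IN={}  OUT={e-a}
  B9:  IN={e-a}  OUT={}

Merge at B1: IN[B1] = OUT[B0] = {c*d}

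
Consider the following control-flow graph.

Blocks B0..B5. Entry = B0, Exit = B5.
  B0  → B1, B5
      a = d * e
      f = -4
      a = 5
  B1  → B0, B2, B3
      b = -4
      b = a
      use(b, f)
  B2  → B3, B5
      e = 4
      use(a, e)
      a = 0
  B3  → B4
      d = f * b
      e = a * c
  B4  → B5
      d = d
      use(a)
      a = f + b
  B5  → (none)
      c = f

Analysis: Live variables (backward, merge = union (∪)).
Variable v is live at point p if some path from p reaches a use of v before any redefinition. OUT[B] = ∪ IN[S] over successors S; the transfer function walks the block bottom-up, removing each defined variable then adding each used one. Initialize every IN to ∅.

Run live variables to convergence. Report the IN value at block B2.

Answer: {a, b, c, f}

Working:
Converged values:
  B0:   IN={c, d, e}   OUT={a, c, d, e, f}
  B1:   IN={a, c, d, e, f}   OUT={a, b, c, d, e, f}
  B2:   IN={a, b, c, f}   OUT={a, b, c, f}
  B3:   IN={a, b, c, f}   OUT={a, b, d, f}
  B4:   IN={a, b, d, f}   OUT={f}
  B5:   IN={f}   OUT={}

Merge at B2: OUT[B2] = IN[B3] ⊔ IN[B5] = {a, b, c, f}
Applying B2's transfer function to that OUT value gives IN[B2] (row B2 above).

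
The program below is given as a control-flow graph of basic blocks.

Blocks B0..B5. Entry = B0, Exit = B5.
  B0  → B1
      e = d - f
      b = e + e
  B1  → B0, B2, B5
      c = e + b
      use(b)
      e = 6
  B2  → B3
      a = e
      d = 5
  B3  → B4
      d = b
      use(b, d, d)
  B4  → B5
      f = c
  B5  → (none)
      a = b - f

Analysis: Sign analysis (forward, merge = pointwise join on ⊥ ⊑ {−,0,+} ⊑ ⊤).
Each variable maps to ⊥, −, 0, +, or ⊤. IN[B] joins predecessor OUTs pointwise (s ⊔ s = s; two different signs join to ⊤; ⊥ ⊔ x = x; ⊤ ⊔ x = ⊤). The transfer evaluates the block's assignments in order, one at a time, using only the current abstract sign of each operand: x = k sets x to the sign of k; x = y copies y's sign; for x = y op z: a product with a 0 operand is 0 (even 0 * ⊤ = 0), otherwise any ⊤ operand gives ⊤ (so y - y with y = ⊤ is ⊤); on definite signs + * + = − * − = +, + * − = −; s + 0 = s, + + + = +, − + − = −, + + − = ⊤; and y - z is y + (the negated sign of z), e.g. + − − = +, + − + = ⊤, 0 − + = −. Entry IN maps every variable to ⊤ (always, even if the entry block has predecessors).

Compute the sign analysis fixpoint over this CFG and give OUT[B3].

Fixpoint table:
  B0: | IN=(all ⊤) | OUT=(all ⊤)
  B1: | IN=(all ⊤) | OUT={e:+; rest ⊤}
  B2: | IN={e:+; rest ⊤} | OUT={a:+, d:+, e:+; rest ⊤}
  B3: | IN={a:+, d:+, e:+; rest ⊤} | OUT={a:+, e:+; rest ⊤}
  B4: | IN={a:+, e:+; rest ⊤} | OUT={a:+, e:+; rest ⊤}
  B5: | IN={e:+; rest ⊤} | OUT={e:+; rest ⊤}

Merge at B3: IN[B3] = OUT[B2] = {a: +, b: ⊤, c: ⊤, d: +, e: +, f: ⊤}
Applying B3's transfer function to that IN value gives OUT[B3] (row B3 above).

Answer: {a: +, b: ⊤, c: ⊤, d: ⊤, e: +, f: ⊤}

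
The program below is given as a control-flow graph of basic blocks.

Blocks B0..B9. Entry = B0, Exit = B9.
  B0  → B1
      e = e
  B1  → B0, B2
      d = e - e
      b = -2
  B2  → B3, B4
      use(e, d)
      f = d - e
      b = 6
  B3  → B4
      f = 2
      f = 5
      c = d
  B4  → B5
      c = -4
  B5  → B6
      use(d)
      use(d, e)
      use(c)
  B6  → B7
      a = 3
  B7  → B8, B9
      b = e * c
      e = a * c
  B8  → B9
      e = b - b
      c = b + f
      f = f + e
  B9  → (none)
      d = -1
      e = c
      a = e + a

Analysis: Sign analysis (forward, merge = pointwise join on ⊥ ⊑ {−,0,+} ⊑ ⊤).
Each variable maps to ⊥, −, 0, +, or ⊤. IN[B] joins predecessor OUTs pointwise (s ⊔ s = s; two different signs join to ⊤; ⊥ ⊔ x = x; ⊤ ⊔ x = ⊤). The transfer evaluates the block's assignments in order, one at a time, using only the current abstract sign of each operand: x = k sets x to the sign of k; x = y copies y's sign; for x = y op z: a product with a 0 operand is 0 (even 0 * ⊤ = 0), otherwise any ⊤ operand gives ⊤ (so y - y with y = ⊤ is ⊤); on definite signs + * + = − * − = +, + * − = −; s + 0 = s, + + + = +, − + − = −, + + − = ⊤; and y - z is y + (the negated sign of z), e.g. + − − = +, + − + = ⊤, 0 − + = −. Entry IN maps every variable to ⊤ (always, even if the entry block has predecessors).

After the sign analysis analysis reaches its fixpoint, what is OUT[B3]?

Answer: {a: ⊤, b: +, c: ⊤, d: ⊤, e: ⊤, f: +}

Trace:
Per-block solution:
  B0:  IN=(all ⊤)  OUT=(all ⊤)
  B1:  IN=(all ⊤)  OUT={b:-; rest ⊤}
  B2:  IN={b:-; rest ⊤}  OUT={b:+; rest ⊤}
  B3:  IN={b:+; rest ⊤}  OUT={b:+, f:+; rest ⊤}
  B4:  IN={b:+; rest ⊤}  OUT={b:+, c:-; rest ⊤}
  B5:  IN={b:+, c:-; rest ⊤}  OUT={b:+, c:-; rest ⊤}
  B6:  IN={b:+, c:-; rest ⊤}  OUT={a:+, b:+, c:-; rest ⊤}
  B7:  IN={a:+, b:+, c:-; rest ⊤}  OUT={a:+, c:-, e:-; rest ⊤}
  B8:  IN={a:+, c:-, e:-; rest ⊤}  OUT={a:+; rest ⊤}
  B9:  IN={a:+; rest ⊤}  OUT={d:-; rest ⊤}

Merge at B3: IN[B3] = OUT[B2] = {a: ⊤, b: +, c: ⊤, d: ⊤, e: ⊤, f: ⊤}
Applying B3's transfer function to that IN value gives OUT[B3] (row B3 above).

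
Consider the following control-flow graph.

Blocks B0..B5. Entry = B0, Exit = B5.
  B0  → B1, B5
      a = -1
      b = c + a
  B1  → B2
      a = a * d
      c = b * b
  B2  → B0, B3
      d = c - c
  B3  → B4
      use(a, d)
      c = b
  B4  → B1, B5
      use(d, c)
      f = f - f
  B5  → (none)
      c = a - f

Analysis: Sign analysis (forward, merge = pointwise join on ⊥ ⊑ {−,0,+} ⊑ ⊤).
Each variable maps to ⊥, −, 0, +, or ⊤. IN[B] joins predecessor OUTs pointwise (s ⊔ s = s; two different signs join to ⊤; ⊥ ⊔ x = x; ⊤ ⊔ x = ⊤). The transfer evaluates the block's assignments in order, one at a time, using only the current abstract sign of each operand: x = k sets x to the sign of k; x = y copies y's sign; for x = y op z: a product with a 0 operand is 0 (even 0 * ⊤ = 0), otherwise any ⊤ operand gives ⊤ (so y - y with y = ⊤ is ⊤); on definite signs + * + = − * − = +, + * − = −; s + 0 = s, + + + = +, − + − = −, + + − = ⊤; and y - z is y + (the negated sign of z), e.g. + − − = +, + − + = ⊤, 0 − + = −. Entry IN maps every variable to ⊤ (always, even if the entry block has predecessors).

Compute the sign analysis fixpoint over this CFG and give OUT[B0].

Converged values:
  B0:  IN=(all ⊤)  OUT={a:-; rest ⊤}
  B1:  IN=(all ⊤)  OUT=(all ⊤)
  B2:  IN=(all ⊤)  OUT=(all ⊤)
  B3:  IN=(all ⊤)  OUT=(all ⊤)
  B4:  IN=(all ⊤)  OUT=(all ⊤)
  B5:  IN=(all ⊤)  OUT=(all ⊤)

Merge at B0 (entry node, so the boundary value (all ⊤) is joined with the incoming edge(s)): IN[B0] = (all ⊤) ⊔ OUT[B2] = {a: ⊤, b: ⊤, c: ⊤, d: ⊤, e: ⊤, f: ⊤}
Applying B0's transfer function to that IN value gives OUT[B0] (row B0 above).

Answer: {a: -, b: ⊤, c: ⊤, d: ⊤, e: ⊤, f: ⊤}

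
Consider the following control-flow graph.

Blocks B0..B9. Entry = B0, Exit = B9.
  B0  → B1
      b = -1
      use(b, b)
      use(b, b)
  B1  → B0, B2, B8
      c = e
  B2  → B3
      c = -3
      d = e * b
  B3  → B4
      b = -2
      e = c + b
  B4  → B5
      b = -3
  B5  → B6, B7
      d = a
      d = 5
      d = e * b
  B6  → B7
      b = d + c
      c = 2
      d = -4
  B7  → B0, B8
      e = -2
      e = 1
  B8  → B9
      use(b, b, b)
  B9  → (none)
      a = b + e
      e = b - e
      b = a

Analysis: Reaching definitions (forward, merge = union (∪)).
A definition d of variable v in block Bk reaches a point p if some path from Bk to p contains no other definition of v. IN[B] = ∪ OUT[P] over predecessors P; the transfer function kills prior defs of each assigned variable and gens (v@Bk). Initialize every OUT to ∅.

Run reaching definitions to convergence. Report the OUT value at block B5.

Per-block solution:
  B0:   IN={b@B0, b@B4, b@B6, c@B1, c@B2, c@B6, d@B5, d@B6, e@B7}   OUT={b@B0, c@B1, c@B2, c@B6, d@B5, d@B6, e@B7}
  B1:   IN={b@B0, c@B1, c@B2, c@B6, d@B5, d@B6, e@B7}   OUT={b@B0, c@B1, d@B5, d@B6, e@B7}
  B2:   IN={b@B0, c@B1, d@B5, d@B6, e@B7}   OUT={b@B0, c@B2, d@B2, e@B7}
  B3:   IN={b@B0, c@B2, d@B2, e@B7}   OUT={b@B3, c@B2, d@B2, e@B3}
  B4:   IN={b@B3, c@B2, d@B2, e@B3}   OUT={b@B4, c@B2, d@B2, e@B3}
  B5:   IN={b@B4, c@B2, d@B2, e@B3}   OUT={b@B4, c@B2, d@B5, e@B3}
  B6:   IN={b@B4, c@B2, d@B5, e@B3}   OUT={b@B6, c@B6, d@B6, e@B3}
  B7:   IN={b@B4, b@B6, c@B2, c@B6, d@B5, d@B6, e@B3}   OUT={b@B4, b@B6, c@B2, c@B6, d@B5, d@B6, e@B7}
  B8:   IN={b@B0, b@B4, b@B6, c@B1, c@B2, c@B6, d@B5, d@B6, e@B7}   OUT={b@B0, b@B4, b@B6, c@B1, c@B2, c@B6, d@B5, d@B6, e@B7}
  B9:   IN={b@B0, b@B4, b@B6, c@B1, c@B2, c@B6, d@B5, d@B6, e@B7}   OUT={a@B9, b@B9, c@B1, c@B2, c@B6, d@B5, d@B6, e@B9}

Merge at B5: IN[B5] = OUT[B4] = {b@B4, c@B2, d@B2, e@B3}
Applying B5's transfer function to that IN value gives OUT[B5] (row B5 above).

Answer: {b@B4, c@B2, d@B5, e@B3}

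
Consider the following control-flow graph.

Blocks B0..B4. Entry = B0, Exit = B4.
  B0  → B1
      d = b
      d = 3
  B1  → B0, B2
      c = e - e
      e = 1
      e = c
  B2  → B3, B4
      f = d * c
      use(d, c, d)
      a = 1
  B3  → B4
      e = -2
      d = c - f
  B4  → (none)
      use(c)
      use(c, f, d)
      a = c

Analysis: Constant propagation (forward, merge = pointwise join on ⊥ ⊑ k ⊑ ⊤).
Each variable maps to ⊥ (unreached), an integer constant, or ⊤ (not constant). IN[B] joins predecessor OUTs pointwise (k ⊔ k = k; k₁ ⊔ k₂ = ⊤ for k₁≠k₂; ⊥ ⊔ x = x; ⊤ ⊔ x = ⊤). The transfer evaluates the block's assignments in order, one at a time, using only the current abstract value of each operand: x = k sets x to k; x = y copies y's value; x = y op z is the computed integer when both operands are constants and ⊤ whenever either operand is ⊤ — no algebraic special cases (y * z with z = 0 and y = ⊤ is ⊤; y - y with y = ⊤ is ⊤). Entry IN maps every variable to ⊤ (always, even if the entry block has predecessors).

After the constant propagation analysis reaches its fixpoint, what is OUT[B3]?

Answer: {a: 1, b: ⊤, c: ⊤, d: ⊤, e: -2, f: ⊤}

Working:
Fixpoint table:
  B0:   IN=(all ⊤)   OUT={d:3; rest ⊤}
  B1:   IN={d:3; rest ⊤}   OUT={d:3; rest ⊤}
  B2:   IN={d:3; rest ⊤}   OUT={a:1, d:3; rest ⊤}
  B3:   IN={a:1, d:3; rest ⊤}   OUT={a:1, e:-2; rest ⊤}
  B4:   IN={a:1; rest ⊤}   OUT=(all ⊤)

Merge at B3: IN[B3] = OUT[B2] = {a: 1, b: ⊤, c: ⊤, d: 3, e: ⊤, f: ⊤}
Applying B3's transfer function to that IN value gives OUT[B3] (row B3 above).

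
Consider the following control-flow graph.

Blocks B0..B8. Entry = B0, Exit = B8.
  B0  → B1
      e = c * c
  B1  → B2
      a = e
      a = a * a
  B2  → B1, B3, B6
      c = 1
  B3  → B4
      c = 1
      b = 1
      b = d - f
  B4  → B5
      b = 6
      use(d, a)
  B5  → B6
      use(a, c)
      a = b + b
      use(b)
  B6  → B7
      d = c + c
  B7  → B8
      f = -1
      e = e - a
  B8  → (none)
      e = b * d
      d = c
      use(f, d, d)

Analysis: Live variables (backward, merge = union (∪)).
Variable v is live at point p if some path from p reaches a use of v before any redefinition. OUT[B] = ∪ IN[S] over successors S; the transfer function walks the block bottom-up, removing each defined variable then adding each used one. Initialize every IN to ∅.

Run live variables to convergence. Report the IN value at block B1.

Converged values:
  B0:  IN={b, c, d, f}  OUT={b, d, e, f}
  B1:  IN={b, d, e, f}  OUT={a, b, d, e, f}
  B2:  IN={a, b, d, e, f}  OUT={a, b, c, d, e, f}
  B3:  IN={a, d, e, f}  OUT={a, c, d, e}
  B4:  IN={a, c, d, e}  OUT={a, b, c, e}
  B5:  IN={a, b, c, e}  OUT={a, b, c, e}
  B6:  IN={a, b, c, e}  OUT={a, b, c, d, e}
  B7:  IN={a, b, c, d, e}  OUT={b, c, d, f}
  B8:  IN={b, c, d, f}  OUT={}

Merge at B1: OUT[B1] = IN[B2] = {a, b, d, e, f}
Applying B1's transfer function to that OUT value gives IN[B1] (row B1 above).

Answer: {b, d, e, f}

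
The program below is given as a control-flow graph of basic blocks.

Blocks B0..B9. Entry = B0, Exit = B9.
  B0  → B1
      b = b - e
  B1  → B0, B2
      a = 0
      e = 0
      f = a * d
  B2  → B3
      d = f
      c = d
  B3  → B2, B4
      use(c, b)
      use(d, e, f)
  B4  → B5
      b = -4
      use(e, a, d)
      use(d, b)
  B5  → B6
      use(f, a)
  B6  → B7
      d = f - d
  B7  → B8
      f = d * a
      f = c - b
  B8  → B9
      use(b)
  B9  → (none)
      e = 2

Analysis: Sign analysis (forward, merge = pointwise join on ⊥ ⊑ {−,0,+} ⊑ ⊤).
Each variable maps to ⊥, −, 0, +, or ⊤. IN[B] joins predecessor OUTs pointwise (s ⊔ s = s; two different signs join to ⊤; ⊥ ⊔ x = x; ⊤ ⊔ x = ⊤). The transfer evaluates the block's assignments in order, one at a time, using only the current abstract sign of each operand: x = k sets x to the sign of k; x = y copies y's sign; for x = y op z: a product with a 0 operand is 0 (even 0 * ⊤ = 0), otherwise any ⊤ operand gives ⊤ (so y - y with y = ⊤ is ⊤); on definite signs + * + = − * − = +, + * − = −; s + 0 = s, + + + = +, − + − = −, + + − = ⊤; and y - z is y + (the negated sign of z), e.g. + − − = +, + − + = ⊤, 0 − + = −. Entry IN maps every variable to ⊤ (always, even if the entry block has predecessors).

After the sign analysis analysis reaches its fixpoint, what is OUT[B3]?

Answer: {a: 0, b: ⊤, c: 0, d: 0, e: 0, f: 0}

Derivation:
Converged values:
  B0:   IN=(all ⊤)   OUT=(all ⊤)
  B1:   IN=(all ⊤)   OUT={a:0, e:0, f:0; rest ⊤}
  B2:   IN={a:0, e:0, f:0; rest ⊤}   OUT={a:0, c:0, d:0, e:0, f:0; rest ⊤}
  B3:   IN={a:0, c:0, d:0, e:0, f:0; rest ⊤}   OUT={a:0, c:0, d:0, e:0, f:0; rest ⊤}
  B4:   IN={a:0, c:0, d:0, e:0, f:0; rest ⊤}   OUT={a:0, b:-, c:0, d:0, e:0, f:0; rest ⊤}
  B5:   IN={a:0, b:-, c:0, d:0, e:0, f:0; rest ⊤}   OUT={a:0, b:-, c:0, d:0, e:0, f:0; rest ⊤}
  B6:   IN={a:0, b:-, c:0, d:0, e:0, f:0; rest ⊤}   OUT={a:0, b:-, c:0, d:0, e:0, f:0; rest ⊤}
  B7:   IN={a:0, b:-, c:0, d:0, e:0, f:0; rest ⊤}   OUT={a:0, b:-, c:0, d:0, e:0, f:+; rest ⊤}
  B8:   IN={a:0, b:-, c:0, d:0, e:0, f:+; rest ⊤}   OUT={a:0, b:-, c:0, d:0, e:0, f:+; rest ⊤}
  B9:   IN={a:0, b:-, c:0, d:0, e:0, f:+; rest ⊤}   OUT={a:0, b:-, c:0, d:0, e:+, f:+; rest ⊤}

Merge at B3: IN[B3] = OUT[B2] = {a: 0, b: ⊤, c: 0, d: 0, e: 0, f: 0}
Applying B3's transfer function to that IN value gives OUT[B3] (row B3 above).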